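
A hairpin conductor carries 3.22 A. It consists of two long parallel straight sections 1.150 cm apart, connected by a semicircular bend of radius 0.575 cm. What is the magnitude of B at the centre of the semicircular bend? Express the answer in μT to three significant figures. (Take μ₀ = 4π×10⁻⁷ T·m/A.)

The semicircular arc contributes B_arc = μ₀I·π/(4πR) = μ₀I/(4R) = 1.76×10⁻⁴ T.
Each semi-infinite lead is at perpendicular distance R = 0.00575 m from the centre, with the perpendicular foot at its near end, so it contributes μ₀I/(4πR); both point the same way, together 1.12×10⁻⁴ T.
Arc and leads all point the same direction: B = 1.76×10⁻⁴ + 1.12×10⁻⁴ = 2.88×10⁻⁴ T.

B ≈ 288 μT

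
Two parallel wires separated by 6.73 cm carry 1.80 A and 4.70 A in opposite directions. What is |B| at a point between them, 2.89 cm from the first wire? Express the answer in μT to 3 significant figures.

B ≈ 36.9 μT

Each long wire gives B = μ₀I/(2πd). Distances are d₁ = 0.0289 m and d₂ = 0.0384 m.
B₁ = 1.25×10⁻⁵ T, B₂ = 2.45×10⁻⁵ T.
Between antiparallel currents both contributions point the same way, so they add. B = B₁ + B₂ = 1.25×10⁻⁵ + 2.45×10⁻⁵ = 3.69×10⁻⁵ T.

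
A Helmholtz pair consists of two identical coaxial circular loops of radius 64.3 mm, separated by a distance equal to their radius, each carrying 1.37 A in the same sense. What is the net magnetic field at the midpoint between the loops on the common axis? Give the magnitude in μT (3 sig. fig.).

B ≈ 19.2 μT

Each loop contributes B = μ₀IR²/[2(R²+z²)^(3/2)] on the axis, with z measured from that loop.
Loop 1 (z = 0.03215 m): B₁ = 9.58×10⁻⁶ T. Loop 2 (z = 0.03215 m): B₂ = 9.58×10⁻⁶ T.
The fields add: B = B₁ + B₂ = 1.92×10⁻⁵ T.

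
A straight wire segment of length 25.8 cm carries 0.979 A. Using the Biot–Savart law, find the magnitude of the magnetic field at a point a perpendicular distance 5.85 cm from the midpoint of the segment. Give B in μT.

For a finite straight segment, B = (μ₀I/4πd)(sinθ₁ + sinθ₂), where θ₁, θ₂ are the angles from the perpendicular to each end.
The perpendicular from the point meets the wire at its midpoint, so each end is L/2 = 0.129 m away along the wire.
sinθ₁ = 0.129/√(0.129²+0.0585²) = 0.9107; sinθ₂ = 0.129/√(0.129²+0.0585²) = 0.9107.
B = (4π×10⁻⁷ × 0.979) / (4π × 0.0585) × (0.9107 + 0.9107) = 3.05×10⁻⁶ T.

B ≈ 3.05 μT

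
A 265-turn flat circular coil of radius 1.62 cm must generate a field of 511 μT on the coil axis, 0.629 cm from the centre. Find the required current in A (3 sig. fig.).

I ≈ 0.0614 A

For an N-turn coil, B = Nμ₀IR²/[2(R²+z²)^(3/2)] with R = 0.0162 m, z = 0.00629 m, so I = 2B(R²+z²)^(3/2)/(Nμ₀R²) = 2 × 5.11×10⁻⁴ × 5.25×10⁻⁶ / (265 × 4π×10⁻⁷ × 0.0002624) = 6.14×10⁻² A.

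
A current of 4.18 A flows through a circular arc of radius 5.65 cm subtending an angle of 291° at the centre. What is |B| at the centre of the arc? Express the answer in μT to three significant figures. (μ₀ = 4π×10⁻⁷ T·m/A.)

The Biot–Savart field of a circular arc at its centre is B = μ₀Iφ/(4πR), with φ = 5.079 rad.
B = (4π×10⁻⁷ × 4.18 × 5.079) / (4π × 0.0565) = 3.76×10⁻⁵ T.

B ≈ 37.6 μT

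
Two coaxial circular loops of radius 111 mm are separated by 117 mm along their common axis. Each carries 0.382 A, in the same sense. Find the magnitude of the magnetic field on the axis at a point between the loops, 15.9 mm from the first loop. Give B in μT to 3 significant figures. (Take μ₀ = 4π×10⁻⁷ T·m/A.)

B ≈ 2.97 μT

Each loop contributes B = μ₀IR²/[2(R²+z²)^(3/2)] on the axis, with z measured from that loop.
Loop 1 (z = 0.0159 m): B₁ = 2.10×10⁻⁶ T. Loop 2 (z = 0.1011 m): B₂ = 8.74×10⁻⁷ T.
The fields add: B = B₁ + B₂ = 2.97×10⁻⁶ T.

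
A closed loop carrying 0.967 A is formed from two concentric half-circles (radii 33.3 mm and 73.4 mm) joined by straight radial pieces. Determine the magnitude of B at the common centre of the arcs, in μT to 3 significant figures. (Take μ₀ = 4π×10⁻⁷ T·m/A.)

The radial connectors point toward the centre, so dl × r̂ = 0 and they contribute nothing.
Each semicircle gives μ₀I/(4R): inner arc 9.12×10⁻⁶ T, outer arc 4.14×10⁻⁶ T.
The two arcs carry current in opposite angular senses, so their fields oppose: B = |9.12×10⁻⁶ − 4.14×10⁻⁶| = 4.98×10⁻⁶ T.

B ≈ 4.98 μT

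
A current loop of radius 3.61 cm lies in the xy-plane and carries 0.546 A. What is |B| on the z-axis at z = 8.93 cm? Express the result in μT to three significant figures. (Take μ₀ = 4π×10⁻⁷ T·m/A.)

On the axis of a circular loop, B = μ₀IR² / [2(R²+z²)^(3/2)].
R² + z² = (0.0361)² + (0.0893)² = 0.009278 m², and (R²+z²)^(3/2) = 8.94×10⁻⁴ m³.
B = (4π×10⁻⁷ × 0.546 × 0.001303) / (2 × 8.94×10⁻⁴) = 5.00×10⁻⁷ T.

B ≈ 0.500 μT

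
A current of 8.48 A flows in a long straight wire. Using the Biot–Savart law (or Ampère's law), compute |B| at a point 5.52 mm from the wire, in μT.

B ≈ 307 μT

For an infinitely long straight wire, B = μ₀I/(2πd).
B = (4π×10⁻⁷ × 8.48) / (2π × 0.00552) = 3.07×10⁻⁴ T.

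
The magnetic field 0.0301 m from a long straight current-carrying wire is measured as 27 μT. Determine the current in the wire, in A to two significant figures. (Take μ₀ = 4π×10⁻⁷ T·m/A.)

I ≈ 4.1 A

For a long straight wire B = μ₀I/(2πd), so I = 2πdB/μ₀.
I = 2π × 0.0301 × 2.70×10⁻⁵ / (4π×10⁻⁷) = 4.06 A.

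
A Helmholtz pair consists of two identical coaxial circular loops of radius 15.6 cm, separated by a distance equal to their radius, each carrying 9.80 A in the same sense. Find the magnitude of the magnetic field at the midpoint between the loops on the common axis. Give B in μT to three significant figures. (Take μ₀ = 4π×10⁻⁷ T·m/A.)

Each loop contributes B = μ₀IR²/[2(R²+z²)^(3/2)] on the axis, with z measured from that loop.
Loop 1 (z = 0.078 m): B₁ = 2.82×10⁻⁵ T. Loop 2 (z = 0.078 m): B₂ = 2.82×10⁻⁵ T.
The fields add: B = B₁ + B₂ = 5.65×10⁻⁵ T.

B ≈ 56.5 μT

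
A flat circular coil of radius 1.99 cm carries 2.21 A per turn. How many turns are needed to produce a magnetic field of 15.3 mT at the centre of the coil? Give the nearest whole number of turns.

N = 219

For an N-turn coil, B = Nμ₀I/(2R). A single turn gives B₁ = 6.98×10⁻⁵ T with R = 0.0199 m.
N = B/B₁ = 1.53×10⁻² / 6.98×10⁻⁵ = 219.27.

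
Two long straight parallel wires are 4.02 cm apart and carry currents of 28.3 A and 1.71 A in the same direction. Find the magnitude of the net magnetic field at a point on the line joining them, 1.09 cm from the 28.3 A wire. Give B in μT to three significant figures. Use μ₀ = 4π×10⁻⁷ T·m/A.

B ≈ 508 μT

Each long wire gives B = μ₀I/(2πd). Distances are d₁ = 0.0109 m and d₂ = 0.0293 m.
B₁ = 5.19×10⁻⁴ T, B₂ = 1.17×10⁻⁵ T.
Between parallel currents the two contributions point in opposite directions, so they subtract. B = |B₁ − B₂| = |5.19×10⁻⁴ − 1.17×10⁻⁵| = 5.08×10⁻⁴ T.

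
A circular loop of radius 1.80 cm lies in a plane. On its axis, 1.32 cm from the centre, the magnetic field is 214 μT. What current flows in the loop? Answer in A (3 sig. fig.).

On the axis of a loop, B = μ₀IR²/[2(R²+z²)^(3/2)], so I = 2B(R²+z²)^(3/2)/(μ₀R²).
R² + z² = 0.000324 + 0.0001742 = 0.0004982 m²; raised to 3/2 gives 1.11×10⁻⁵ m³.
I = 2 × 2.14×10⁻⁴ × 1.11×10⁻⁵ / (1.26×10⁻⁶ × 0.000324) = 11.7 A.

I ≈ 11.7 A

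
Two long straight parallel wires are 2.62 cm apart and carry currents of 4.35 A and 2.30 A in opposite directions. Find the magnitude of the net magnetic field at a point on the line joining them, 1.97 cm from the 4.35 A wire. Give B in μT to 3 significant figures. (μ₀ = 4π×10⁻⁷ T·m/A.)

Each long wire gives B = μ₀I/(2πd). Distances are d₁ = 0.0197 m and d₂ = 0.0065 m.
B₁ = 4.42×10⁻⁵ T, B₂ = 7.08×10⁻⁵ T.
Between antiparallel currents both contributions point the same way, so they add. B = B₁ + B₂ = 4.42×10⁻⁵ + 7.08×10⁻⁵ = 1.15×10⁻⁴ T.

B ≈ 115 μT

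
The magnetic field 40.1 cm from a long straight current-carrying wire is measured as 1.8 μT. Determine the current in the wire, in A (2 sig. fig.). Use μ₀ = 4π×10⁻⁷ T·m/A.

For a long straight wire B = μ₀I/(2πd), so I = 2πdB/μ₀.
I = 2π × 0.401 × 1.80×10⁻⁶ / (4π×10⁻⁷) = 3.61 A.

I ≈ 3.6 A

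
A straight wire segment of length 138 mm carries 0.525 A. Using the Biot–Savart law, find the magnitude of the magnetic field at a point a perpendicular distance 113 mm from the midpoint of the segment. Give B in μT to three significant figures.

For a finite straight segment, B = (μ₀I/4πd)(sinθ₁ + sinθ₂), where θ₁, θ₂ are the angles from the perpendicular to each end.
The perpendicular from the point meets the wire at its midpoint, so each end is L/2 = 0.069 m away along the wire.
sinθ₁ = 0.069/√(0.069²+0.113²) = 0.5211; sinθ₂ = 0.069/√(0.069²+0.113²) = 0.5211.
B = (4π×10⁻⁷ × 0.525) / (4π × 0.113) × (0.5211 + 0.5211) = 4.84×10⁻⁷ T.

B ≈ 0.484 μT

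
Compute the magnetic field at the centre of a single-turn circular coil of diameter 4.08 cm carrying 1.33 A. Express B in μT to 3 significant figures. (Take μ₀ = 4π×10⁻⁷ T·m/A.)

At the centre of a circular loop the Biot–Savart law gives B = μ₀I/(2R) (so R = 0.0204 m).
B = (4π×10⁻⁷ × 1.33) / (2 × 0.0204) = 4.10×10⁻⁵ T.

B ≈ 41.0 μT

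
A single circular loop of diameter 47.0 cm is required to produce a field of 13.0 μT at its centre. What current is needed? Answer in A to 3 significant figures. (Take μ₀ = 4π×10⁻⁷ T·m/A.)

At the centre of a circular loop B = μ₀I/(2R), so I = 2RB/μ₀.
With R = 0.235 m, I = 2 × 0.235 × 1.30×10⁻⁵ / (4π×10⁻⁷) = 4.86 A.

I ≈ 4.86 A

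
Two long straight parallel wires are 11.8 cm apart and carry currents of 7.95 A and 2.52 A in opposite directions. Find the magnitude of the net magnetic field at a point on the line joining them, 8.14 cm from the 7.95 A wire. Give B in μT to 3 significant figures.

B ≈ 33.3 μT

Each long wire gives B = μ₀I/(2πd). Distances are d₁ = 0.0814 m and d₂ = 0.0366 m.
B₁ = 1.95×10⁻⁵ T, B₂ = 1.38×10⁻⁵ T.
Between antiparallel currents both contributions point the same way, so they add. B = B₁ + B₂ = 1.95×10⁻⁵ + 1.38×10⁻⁵ = 3.33×10⁻⁵ T.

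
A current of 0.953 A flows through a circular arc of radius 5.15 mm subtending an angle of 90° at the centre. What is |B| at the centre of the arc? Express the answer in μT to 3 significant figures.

The Biot–Savart field of a circular arc at its centre is B = μ₀Iφ/(4πR), with φ = 1.571 rad.
B = (4π×10⁻⁷ × 0.953 × 1.571) / (4π × 0.00515) = 2.91×10⁻⁵ T.

B ≈ 29.1 μT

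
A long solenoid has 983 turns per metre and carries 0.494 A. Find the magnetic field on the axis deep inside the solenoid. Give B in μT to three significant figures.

Inside a long solenoid, B = μ₀nI with n = 983 turns/m.
B = 4π×10⁻⁷ × 983 × 0.494 = 6.10×10⁻⁴ T.

B ≈ 610 μT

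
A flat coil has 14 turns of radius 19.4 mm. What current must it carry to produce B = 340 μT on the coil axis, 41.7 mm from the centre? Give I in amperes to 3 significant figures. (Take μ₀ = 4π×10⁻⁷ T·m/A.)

I ≈ 9.99 A

For an N-turn coil, B = Nμ₀IR²/[2(R²+z²)^(3/2)] with R = 0.0194 m, z = 0.0417 m, so I = 2B(R²+z²)^(3/2)/(Nμ₀R²) = 2 × 3.40×10⁻⁴ × 9.73×10⁻⁵ / (14 × 4π×10⁻⁷ × 0.0003764) = 9.99 A.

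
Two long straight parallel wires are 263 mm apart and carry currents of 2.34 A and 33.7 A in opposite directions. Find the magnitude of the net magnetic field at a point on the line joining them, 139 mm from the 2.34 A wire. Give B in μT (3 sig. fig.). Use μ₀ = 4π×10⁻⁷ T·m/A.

B ≈ 57.7 μT

Each long wire gives B = μ₀I/(2πd). Distances are d₁ = 0.139 m and d₂ = 0.124 m.
B₁ = 3.37×10⁻⁶ T, B₂ = 5.44×10⁻⁵ T.
Between antiparallel currents both contributions point the same way, so they add. B = B₁ + B₂ = 3.37×10⁻⁶ + 5.44×10⁻⁵ = 5.77×10⁻⁵ T.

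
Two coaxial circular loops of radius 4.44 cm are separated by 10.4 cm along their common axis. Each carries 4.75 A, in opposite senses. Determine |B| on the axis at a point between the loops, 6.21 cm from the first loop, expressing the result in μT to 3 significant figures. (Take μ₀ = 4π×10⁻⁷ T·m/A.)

B ≈ 12.6 μT

Each loop contributes B = μ₀IR²/[2(R²+z²)^(3/2)] on the axis, with z measured from that loop.
Loop 1 (z = 0.0621 m): B₁ = 1.32×10⁻⁵ T. Loop 2 (z = 0.0419 m): B₂ = 2.59×10⁻⁵ T.
The fields oppose: B = |B₁ − B₂| = 1.26×10⁻⁵ T.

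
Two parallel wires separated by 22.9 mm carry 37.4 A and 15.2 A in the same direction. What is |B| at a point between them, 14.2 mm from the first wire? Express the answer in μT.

B ≈ 177 μT

Each long wire gives B = μ₀I/(2πd). Distances are d₁ = 0.0142 m and d₂ = 0.0087 m.
B₁ = 5.27×10⁻⁴ T, B₂ = 3.49×10⁻⁴ T.
Between parallel currents the two contributions point in opposite directions, so they subtract. B = |B₁ − B₂| = |5.27×10⁻⁴ − 3.49×10⁻⁴| = 1.77×10⁻⁴ T.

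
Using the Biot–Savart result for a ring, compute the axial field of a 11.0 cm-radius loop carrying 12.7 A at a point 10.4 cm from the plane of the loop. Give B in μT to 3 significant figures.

On the axis of a circular loop, B = μ₀IR² / [2(R²+z²)^(3/2)].
R² + z² = (0.11)² + (0.104)² = 0.02292 m², and (R²+z²)^(3/2) = 3.47×10⁻³ m³.
B = (4π×10⁻⁷ × 12.7 × 0.0121) / (2 × 3.47×10⁻³) = 2.78×10⁻⁵ T.

B ≈ 27.8 μT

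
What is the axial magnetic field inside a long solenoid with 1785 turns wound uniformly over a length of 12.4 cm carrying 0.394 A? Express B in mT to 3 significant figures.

B ≈ 7.13 mT

Inside a long solenoid, B = μ₀nI with n = 1.440×10⁴ turns/m.
B = 4π×10⁻⁷ × 1.440×10⁴ × 0.394 = 7.13×10⁻³ T.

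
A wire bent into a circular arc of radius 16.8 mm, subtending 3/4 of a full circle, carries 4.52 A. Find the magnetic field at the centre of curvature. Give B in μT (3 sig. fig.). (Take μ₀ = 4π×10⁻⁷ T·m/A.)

The Biot–Savart field of a circular arc at its centre is B = μ₀Iφ/(4πR), with φ = 4.712 rad.
B = (4π×10⁻⁷ × 4.52 × 4.712) / (4π × 0.0168) = 1.27×10⁻⁴ T.

B ≈ 127 μT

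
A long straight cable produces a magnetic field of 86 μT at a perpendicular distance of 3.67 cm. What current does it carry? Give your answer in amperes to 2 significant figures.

I ≈ 16 A

For a long straight wire B = μ₀I/(2πd), so I = 2πdB/μ₀.
I = 2π × 0.0367 × 8.60×10⁻⁵ / (4π×10⁻⁷) = 15.8 A.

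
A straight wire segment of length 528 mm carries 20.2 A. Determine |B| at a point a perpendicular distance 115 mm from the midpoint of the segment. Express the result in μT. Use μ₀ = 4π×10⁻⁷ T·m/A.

For a finite straight segment, B = (μ₀I/4πd)(sinθ₁ + sinθ₂), where θ₁, θ₂ are the angles from the perpendicular to each end.
The perpendicular from the point meets the wire at its midpoint, so each end is L/2 = 0.264 m away along the wire.
sinθ₁ = 0.264/√(0.264²+0.115²) = 0.9168; sinθ₂ = 0.264/√(0.264²+0.115²) = 0.9168.
B = (4π×10⁻⁷ × 20.2) / (4π × 0.115) × (0.9168 + 0.9168) = 3.22×10⁻⁵ T.

B ≈ 32.2 μT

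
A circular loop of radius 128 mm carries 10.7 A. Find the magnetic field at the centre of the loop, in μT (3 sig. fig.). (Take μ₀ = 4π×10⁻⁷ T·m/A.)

At the centre of a circular loop the Biot–Savart law gives B = μ₀I/(2R).
B = (4π×10⁻⁷ × 10.7) / (2 × 0.128) = 5.25×10⁻⁵ T.

B ≈ 52.5 μT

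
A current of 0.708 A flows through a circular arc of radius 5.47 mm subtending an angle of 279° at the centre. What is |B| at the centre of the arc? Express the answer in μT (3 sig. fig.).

The Biot–Savart field of a circular arc at its centre is B = μ₀Iφ/(4πR), with φ = 4.869 rad.
B = (4π×10⁻⁷ × 0.708 × 4.869) / (4π × 0.00547) = 6.30×10⁻⁵ T.

B ≈ 63.0 μT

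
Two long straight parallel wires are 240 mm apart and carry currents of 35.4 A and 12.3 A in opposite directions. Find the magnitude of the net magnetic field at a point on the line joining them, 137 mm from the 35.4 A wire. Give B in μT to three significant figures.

Each long wire gives B = μ₀I/(2πd). Distances are d₁ = 0.137 m and d₂ = 0.103 m.
B₁ = 5.17×10⁻⁵ T, B₂ = 2.39×10⁻⁵ T.
Between antiparallel currents both contributions point the same way, so they add. B = B₁ + B₂ = 5.17×10⁻⁵ + 2.39×10⁻⁵ = 7.56×10⁻⁵ T.

B ≈ 75.6 μT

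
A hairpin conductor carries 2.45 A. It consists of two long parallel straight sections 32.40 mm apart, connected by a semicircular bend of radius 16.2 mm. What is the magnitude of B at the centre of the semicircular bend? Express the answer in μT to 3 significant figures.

The semicircular arc contributes B_arc = μ₀I·π/(4πR) = μ₀I/(4R) = 4.75×10⁻⁵ T.
Each semi-infinite lead is at perpendicular distance R = 0.0162 m from the centre, with the perpendicular foot at its near end, so it contributes μ₀I/(4πR); both point the same way, together 3.02×10⁻⁵ T.
Arc and leads all point the same direction: B = 4.75×10⁻⁵ + 3.02×10⁻⁵ = 7.78×10⁻⁵ T.

B ≈ 77.8 μT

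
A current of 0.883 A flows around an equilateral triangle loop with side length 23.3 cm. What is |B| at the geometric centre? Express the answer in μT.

B ≈ 6.82 μT

Each side is a finite straight segment at perpendicular distance d = a/(2 tan(π/3)) = 0.06726 m from the centre, with end-angles ±π/3.
One side contributes B₁ = (μ₀I/4πd)·2 sin(π/3) = 2.27×10⁻⁶ T.
All 3 sides add in the same direction: B = 3 × 2.27×10⁻⁶ = 6.82×10⁻⁶ T.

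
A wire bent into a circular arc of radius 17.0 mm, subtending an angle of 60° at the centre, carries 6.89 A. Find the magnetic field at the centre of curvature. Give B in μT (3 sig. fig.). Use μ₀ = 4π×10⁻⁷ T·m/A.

B ≈ 42.4 μT

The Biot–Savart field of a circular arc at its centre is B = μ₀Iφ/(4πR), with φ = 1.047 rad.
B = (4π×10⁻⁷ × 6.89 × 1.047) / (4π × 0.017) = 4.24×10⁻⁵ T.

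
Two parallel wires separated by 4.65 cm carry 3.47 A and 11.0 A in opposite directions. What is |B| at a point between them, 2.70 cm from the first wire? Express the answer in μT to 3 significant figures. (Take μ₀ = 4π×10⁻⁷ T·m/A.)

Each long wire gives B = μ₀I/(2πd). Distances are d₁ = 0.027 m and d₂ = 0.0195 m.
B₁ = 2.57×10⁻⁵ T, B₂ = 1.13×10⁻⁴ T.
Between antiparallel currents both contributions point the same way, so they add. B = B₁ + B₂ = 2.57×10⁻⁵ + 1.13×10⁻⁴ = 1.39×10⁻⁴ T.

B ≈ 139 μT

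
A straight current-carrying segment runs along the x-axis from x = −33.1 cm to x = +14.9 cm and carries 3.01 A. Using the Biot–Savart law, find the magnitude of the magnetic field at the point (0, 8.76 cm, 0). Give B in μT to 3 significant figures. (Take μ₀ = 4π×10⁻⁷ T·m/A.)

For a finite straight segment, B = (μ₀I/4πd)(sinθ₁ + sinθ₂), where θ₁, θ₂ are the angles from the perpendicular to each end.
The perpendicular distance is d = 0.0876 m; the end-offsets along the wire are a = 0.331 m and b = 0.149 m.
sinθ₁ = 0.331/√(0.331²+0.0876²) = 0.9667; sinθ₂ = 0.149/√(0.149²+0.0876²) = 0.8621.
B = (4π×10⁻⁷ × 3.01) / (4π × 0.0876) × (0.9667 + 0.8621) = 6.28×10⁻⁶ T.

B ≈ 6.28 μT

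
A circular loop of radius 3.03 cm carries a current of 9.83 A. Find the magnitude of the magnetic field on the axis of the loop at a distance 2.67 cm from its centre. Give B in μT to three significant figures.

B ≈ 86.1 μT

On the axis of a circular loop, B = μ₀IR² / [2(R²+z²)^(3/2)].
R² + z² = (0.0303)² + (0.0267)² = 0.001631 m², and (R²+z²)^(3/2) = 6.59×10⁻⁵ m³.
B = (4π×10⁻⁷ × 9.83 × 0.0009181) / (2 × 6.59×10⁻⁵) = 8.61×10⁻⁵ T.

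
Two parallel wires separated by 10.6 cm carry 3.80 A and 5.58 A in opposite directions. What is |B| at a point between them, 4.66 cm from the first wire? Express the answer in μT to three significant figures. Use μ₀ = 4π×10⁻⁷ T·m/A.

Each long wire gives B = μ₀I/(2πd). Distances are d₁ = 0.0466 m and d₂ = 0.0594 m.
B₁ = 1.63×10⁻⁵ T, B₂ = 1.88×10⁻⁵ T.
Between antiparallel currents both contributions point the same way, so they add. B = B₁ + B₂ = 1.63×10⁻⁵ + 1.88×10⁻⁵ = 3.51×10⁻⁵ T.

B ≈ 35.1 μT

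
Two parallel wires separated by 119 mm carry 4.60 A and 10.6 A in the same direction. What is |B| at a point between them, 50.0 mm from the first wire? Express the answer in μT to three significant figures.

Each long wire gives B = μ₀I/(2πd). Distances are d₁ = 0.05 m and d₂ = 0.069 m.
B₁ = 1.84×10⁻⁵ T, B₂ = 3.07×10⁻⁵ T.
Between parallel currents the two contributions point in opposite directions, so they subtract. B = |B₁ − B₂| = |1.84×10⁻⁵ − 3.07×10⁻⁵| = 1.23×10⁻⁵ T.

B ≈ 12.3 μT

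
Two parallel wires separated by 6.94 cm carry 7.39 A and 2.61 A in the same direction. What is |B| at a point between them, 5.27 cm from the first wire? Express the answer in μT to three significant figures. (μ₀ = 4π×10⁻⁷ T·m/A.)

Each long wire gives B = μ₀I/(2πd). Distances are d₁ = 0.0527 m and d₂ = 0.0167 m.
B₁ = 2.80×10⁻⁵ T, B₂ = 3.13×10⁻⁵ T.
Between parallel currents the two contributions point in opposite directions, so they subtract. B = |B₁ − B₂| = |2.80×10⁻⁵ − 3.13×10⁻⁵| = 3.21×10⁻⁶ T.

B ≈ 3.21 μT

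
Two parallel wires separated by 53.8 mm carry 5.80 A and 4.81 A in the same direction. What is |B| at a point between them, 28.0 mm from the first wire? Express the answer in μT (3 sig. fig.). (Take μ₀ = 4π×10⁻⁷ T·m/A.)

B ≈ 4.14 μT

Each long wire gives B = μ₀I/(2πd). Distances are d₁ = 0.028 m and d₂ = 0.0258 m.
B₁ = 4.14×10⁻⁵ T, B₂ = 3.73×10⁻⁵ T.
Between parallel currents the two contributions point in opposite directions, so they subtract. B = |B₁ − B₂| = |4.14×10⁻⁵ − 3.73×10⁻⁵| = 4.14×10⁻⁶ T.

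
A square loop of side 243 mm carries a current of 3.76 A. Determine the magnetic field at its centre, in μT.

Each side is a finite straight segment at perpendicular distance d = a/(2 tan(π/4)) = 0.1215 m from the centre, with end-angles ±π/4.
One side contributes B₁ = (μ₀I/4πd)·2 sin(π/4) = 4.38×10⁻⁶ T.
All 4 sides add in the same direction: B = 4 × 4.38×10⁻⁶ = 1.75×10⁻⁵ T.

B ≈ 17.5 μT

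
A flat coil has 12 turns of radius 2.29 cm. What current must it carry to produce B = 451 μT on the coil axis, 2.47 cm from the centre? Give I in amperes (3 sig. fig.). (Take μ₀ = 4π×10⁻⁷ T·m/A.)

For an N-turn coil, B = Nμ₀IR²/[2(R²+z²)^(3/2)] with R = 0.0229 m, z = 0.0247 m, so I = 2B(R²+z²)^(3/2)/(Nμ₀R²) = 2 × 4.51×10⁻⁴ × 3.82×10⁻⁵ / (12 × 4π×10⁻⁷ × 0.0005244) = 4.36 A.

I ≈ 4.36 A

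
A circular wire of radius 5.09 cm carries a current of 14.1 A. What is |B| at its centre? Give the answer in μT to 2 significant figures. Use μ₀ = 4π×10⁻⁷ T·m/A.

B ≈ 170 μT

At the centre of a circular loop the Biot–Savart law gives B = μ₀I/(2R).
B = (4π×10⁻⁷ × 14.1) / (2 × 0.0509) = 1.74×10⁻⁴ T.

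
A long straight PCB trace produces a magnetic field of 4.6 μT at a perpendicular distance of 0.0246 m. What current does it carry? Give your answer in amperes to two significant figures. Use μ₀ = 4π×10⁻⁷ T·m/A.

I ≈ 0.57 A

For a long straight wire B = μ₀I/(2πd), so I = 2πdB/μ₀.
I = 2π × 0.0246 × 4.60×10⁻⁶ / (4π×10⁻⁷) = 0.566 A.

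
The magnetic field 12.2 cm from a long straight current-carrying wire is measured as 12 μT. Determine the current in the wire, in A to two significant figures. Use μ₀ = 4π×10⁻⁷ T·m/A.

For a long straight wire B = μ₀I/(2πd), so I = 2πdB/μ₀.
I = 2π × 0.122 × 1.20×10⁻⁵ / (4π×10⁻⁷) = 7.32 A.

I ≈ 7.3 A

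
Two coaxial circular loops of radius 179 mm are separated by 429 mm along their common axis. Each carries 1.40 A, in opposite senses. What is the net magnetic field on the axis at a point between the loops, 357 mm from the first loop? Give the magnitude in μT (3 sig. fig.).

B ≈ 3.48 μT

Each loop contributes B = μ₀IR²/[2(R²+z²)^(3/2)] on the axis, with z measured from that loop.
Loop 1 (z = 0.357 m): B₁ = 4.43×10⁻⁷ T. Loop 2 (z = 0.072 m): B₂ = 3.92×10⁻⁶ T.
The fields oppose: B = |B₁ − B₂| = 3.48×10⁻⁶ T.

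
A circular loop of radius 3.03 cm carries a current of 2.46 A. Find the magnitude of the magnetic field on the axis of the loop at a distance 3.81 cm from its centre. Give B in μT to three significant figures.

On the axis of a circular loop, B = μ₀IR² / [2(R²+z²)^(3/2)].
R² + z² = (0.0303)² + (0.0381)² = 0.00237 m², and (R²+z²)^(3/2) = 1.15×10⁻⁴ m³.
B = (4π×10⁻⁷ × 2.46 × 0.0009181) / (2 × 1.15×10⁻⁴) = 1.23×10⁻⁵ T.

B ≈ 12.3 μT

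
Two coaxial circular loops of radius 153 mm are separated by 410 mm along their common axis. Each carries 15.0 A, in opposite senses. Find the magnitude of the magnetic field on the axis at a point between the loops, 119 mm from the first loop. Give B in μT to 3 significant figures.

B ≈ 24.1 μT

Each loop contributes B = μ₀IR²/[2(R²+z²)^(3/2)] on the axis, with z measured from that loop.
Loop 1 (z = 0.119 m): B₁ = 3.03×10⁻⁵ T. Loop 2 (z = 0.291 m): B₂ = 6.21×10⁻⁶ T.
The fields oppose: B = |B₁ − B₂| = 2.41×10⁻⁵ T.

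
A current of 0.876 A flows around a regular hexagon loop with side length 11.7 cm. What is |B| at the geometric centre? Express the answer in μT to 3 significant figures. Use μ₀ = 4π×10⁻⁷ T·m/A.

B ≈ 5.19 μT

Each side is a finite straight segment at perpendicular distance d = a/(2 tan(π/6)) = 0.1013 m from the centre, with end-angles ±π/6.
One side contributes B₁ = (μ₀I/4πd)·2 sin(π/6) = 8.65×10⁻⁷ T.
All 6 sides add in the same direction: B = 6 × 8.65×10⁻⁷ = 5.19×10⁻⁶ T.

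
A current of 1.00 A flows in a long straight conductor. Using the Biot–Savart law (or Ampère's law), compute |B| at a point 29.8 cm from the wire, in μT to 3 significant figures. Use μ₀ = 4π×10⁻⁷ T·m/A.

B ≈ 0.671 μT

For an infinitely long straight wire, B = μ₀I/(2πd).
B = (4π×10⁻⁷ × 1.00) / (2π × 0.298) = 6.71×10⁻⁷ T.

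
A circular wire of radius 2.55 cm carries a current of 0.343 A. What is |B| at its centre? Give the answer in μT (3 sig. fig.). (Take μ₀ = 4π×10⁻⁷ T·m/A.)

B ≈ 8.45 μT

At the centre of a circular loop the Biot–Savart law gives B = μ₀I/(2R).
B = (4π×10⁻⁷ × 0.343) / (2 × 0.0255) = 8.45×10⁻⁶ T.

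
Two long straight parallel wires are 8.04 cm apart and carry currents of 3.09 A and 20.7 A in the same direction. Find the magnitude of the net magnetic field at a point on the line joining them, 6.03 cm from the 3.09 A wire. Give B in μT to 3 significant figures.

B ≈ 196 μT

Each long wire gives B = μ₀I/(2πd). Distances are d₁ = 0.0603 m and d₂ = 0.0201 m.
B₁ = 1.02×10⁻⁵ T, B₂ = 2.06×10⁻⁴ T.
Between parallel currents the two contributions point in opposite directions, so they subtract. B = |B₁ − B₂| = |1.02×10⁻⁵ − 2.06×10⁻⁴| = 1.96×10⁻⁴ T.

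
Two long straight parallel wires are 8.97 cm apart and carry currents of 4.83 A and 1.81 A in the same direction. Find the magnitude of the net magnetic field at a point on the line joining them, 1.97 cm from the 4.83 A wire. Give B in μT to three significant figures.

B ≈ 43.9 μT

Each long wire gives B = μ₀I/(2πd). Distances are d₁ = 0.0197 m and d₂ = 0.07 m.
B₁ = 4.90×10⁻⁵ T, B₂ = 5.17×10⁻⁶ T.
Between parallel currents the two contributions point in opposite directions, so they subtract. B = |B₁ − B₂| = |4.90×10⁻⁵ − 5.17×10⁻⁶| = 4.39×10⁻⁵ T.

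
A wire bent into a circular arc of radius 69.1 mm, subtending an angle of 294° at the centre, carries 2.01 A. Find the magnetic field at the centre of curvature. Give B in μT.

The Biot–Savart field of a circular arc at its centre is B = μ₀Iφ/(4πR), with φ = 5.131 rad.
B = (4π×10⁻⁷ × 2.01 × 5.131) / (4π × 0.0691) = 1.49×10⁻⁵ T.

B ≈ 14.9 μT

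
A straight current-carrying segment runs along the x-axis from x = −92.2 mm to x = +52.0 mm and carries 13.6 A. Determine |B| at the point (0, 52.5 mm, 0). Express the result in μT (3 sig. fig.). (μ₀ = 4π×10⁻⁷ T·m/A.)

B ≈ 40.7 μT

For a finite straight segment, B = (μ₀I/4πd)(sinθ₁ + sinθ₂), where θ₁, θ₂ are the angles from the perpendicular to each end.
The perpendicular distance is d = 0.0525 m; the end-offsets along the wire are a = 0.0922 m and b = 0.052 m.
sinθ₁ = 0.0922/√(0.0922²+0.0525²) = 0.8690; sinθ₂ = 0.052/√(0.052²+0.0525²) = 0.7037.
B = (4π×10⁻⁷ × 13.6) / (4π × 0.0525) × (0.8690 + 0.7037) = 4.07×10⁻⁵ T.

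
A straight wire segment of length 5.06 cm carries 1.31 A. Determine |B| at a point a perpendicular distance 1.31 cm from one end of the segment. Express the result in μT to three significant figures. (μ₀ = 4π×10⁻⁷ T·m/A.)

B ≈ 9.68 μT

For a finite straight segment, B = (μ₀I/4πd)(sinθ₁ + sinθ₂), where θ₁, θ₂ are the angles from the perpendicular to each end.
The perpendicular foot is at one end, so the two end-offsets along the wire are 0 and L = 0.0506 m.
sinθ₁ = 0/√(0²+0.0131²) = 0.0000; sinθ₂ = 0.0506/√(0.0506²+0.0131²) = 0.9681.
B = (4π×10⁻⁷ × 1.31) / (4π × 0.0131) × (0.0000 + 0.9681) = 9.68×10⁻⁶ T.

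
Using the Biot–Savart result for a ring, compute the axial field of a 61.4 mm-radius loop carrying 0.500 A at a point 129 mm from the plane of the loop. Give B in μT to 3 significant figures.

On the axis of a circular loop, B = μ₀IR² / [2(R²+z²)^(3/2)].
R² + z² = (0.0614)² + (0.129)² = 0.02041 m², and (R²+z²)^(3/2) = 2.92×10⁻³ m³.
B = (4π×10⁻⁷ × 0.500 × 0.00377) / (2 × 2.92×10⁻³) = 4.06×10⁻⁷ T.

B ≈ 0.406 μT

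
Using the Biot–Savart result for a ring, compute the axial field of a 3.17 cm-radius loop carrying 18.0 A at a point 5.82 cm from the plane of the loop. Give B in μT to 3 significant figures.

On the axis of a circular loop, B = μ₀IR² / [2(R²+z²)^(3/2)].
R² + z² = (0.0317)² + (0.0582)² = 0.004392 m², and (R²+z²)^(3/2) = 2.91×10⁻⁴ m³.
B = (4π×10⁻⁷ × 18.0 × 0.001005) / (2 × 2.91×10⁻⁴) = 3.90×10⁻⁵ T.

B ≈ 39.0 μT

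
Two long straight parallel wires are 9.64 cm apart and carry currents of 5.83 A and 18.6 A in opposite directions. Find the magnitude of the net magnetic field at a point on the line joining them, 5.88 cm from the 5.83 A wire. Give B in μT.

B ≈ 119 μT

Each long wire gives B = μ₀I/(2πd). Distances are d₁ = 0.0588 m and d₂ = 0.0376 m.
B₁ = 1.98×10⁻⁵ T, B₂ = 9.89×10⁻⁵ T.
Between antiparallel currents both contributions point the same way, so they add. B = B₁ + B₂ = 1.98×10⁻⁵ + 9.89×10⁻⁵ = 1.19×10⁻⁴ T.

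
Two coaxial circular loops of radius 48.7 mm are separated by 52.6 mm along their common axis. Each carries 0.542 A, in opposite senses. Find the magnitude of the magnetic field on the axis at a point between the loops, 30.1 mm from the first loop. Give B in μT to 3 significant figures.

Each loop contributes B = μ₀IR²/[2(R²+z²)^(3/2)] on the axis, with z measured from that loop.
Loop 1 (z = 0.0301 m): B₁ = 4.30×10⁻⁶ T. Loop 2 (z = 0.0225 m): B₂ = 5.23×10⁻⁶ T.
The fields oppose: B = |B₁ − B₂| = 9.27×10⁻⁷ T.

B ≈ 0.927 μT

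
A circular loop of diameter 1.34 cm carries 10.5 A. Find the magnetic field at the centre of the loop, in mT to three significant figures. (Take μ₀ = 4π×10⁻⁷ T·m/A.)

B ≈ 0.985 mT

At the centre of a circular loop the Biot–Savart law gives B = μ₀I/(2R) (so R = 0.0067 m).
B = (4π×10⁻⁷ × 10.5) / (2 × 0.0067) = 9.85×10⁻⁴ T.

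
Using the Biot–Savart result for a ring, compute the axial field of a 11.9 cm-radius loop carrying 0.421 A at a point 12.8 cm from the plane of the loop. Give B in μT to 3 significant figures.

B ≈ 0.702 μT

On the axis of a circular loop, B = μ₀IR² / [2(R²+z²)^(3/2)].
R² + z² = (0.119)² + (0.128)² = 0.03055 m², and (R²+z²)^(3/2) = 5.34×10⁻³ m³.
B = (4π×10⁻⁷ × 0.421 × 0.01416) / (2 × 5.34×10⁻³) = 7.02×10⁻⁷ T.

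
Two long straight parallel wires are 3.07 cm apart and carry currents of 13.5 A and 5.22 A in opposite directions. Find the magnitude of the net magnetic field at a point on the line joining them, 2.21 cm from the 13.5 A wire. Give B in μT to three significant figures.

Each long wire gives B = μ₀I/(2πd). Distances are d₁ = 0.0221 m and d₂ = 0.0086 m.
B₁ = 1.22×10⁻⁴ T, B₂ = 1.21×10⁻⁴ T.
Between antiparallel currents both contributions point the same way, so they add. B = B₁ + B₂ = 1.22×10⁻⁴ + 1.21×10⁻⁴ = 2.44×10⁻⁴ T.

B ≈ 244 μT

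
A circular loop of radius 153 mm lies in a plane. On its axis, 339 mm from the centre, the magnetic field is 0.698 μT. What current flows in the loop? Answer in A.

I ≈ 2.44 A

On the axis of a loop, B = μ₀IR²/[2(R²+z²)^(3/2)], so I = 2B(R²+z²)^(3/2)/(μ₀R²).
R² + z² = 0.02341 + 0.1149 = 0.1383 m²; raised to 3/2 gives 5.14×10⁻² m³.
I = 2 × 6.98×10⁻⁷ × 5.14×10⁻² / (1.26×10⁻⁶ × 0.02341) = 2.44 A.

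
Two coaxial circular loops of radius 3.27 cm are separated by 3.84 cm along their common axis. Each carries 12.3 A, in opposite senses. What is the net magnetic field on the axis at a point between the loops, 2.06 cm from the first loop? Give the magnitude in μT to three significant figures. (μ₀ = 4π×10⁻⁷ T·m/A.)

B ≈ 17.0 μT

Each loop contributes B = μ₀IR²/[2(R²+z²)^(3/2)] on the axis, with z measured from that loop.
Loop 1 (z = 0.0206 m): B₁ = 1.43×10⁻⁴ T. Loop 2 (z = 0.0178 m): B₂ = 1.60×10⁻⁴ T.
The fields oppose: B = |B₁ − B₂| = 1.70×10⁻⁵ T.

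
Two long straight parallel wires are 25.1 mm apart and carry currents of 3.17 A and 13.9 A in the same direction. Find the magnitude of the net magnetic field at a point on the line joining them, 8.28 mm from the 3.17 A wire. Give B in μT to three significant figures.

B ≈ 88.7 μT

Each long wire gives B = μ₀I/(2πd). Distances are d₁ = 0.00828 m and d₂ = 0.01682 m.
B₁ = 7.66×10⁻⁵ T, B₂ = 1.65×10⁻⁴ T.
Between parallel currents the two contributions point in opposite directions, so they subtract. B = |B₁ − B₂| = |7.66×10⁻⁵ − 1.65×10⁻⁴| = 8.87×10⁻⁵ T.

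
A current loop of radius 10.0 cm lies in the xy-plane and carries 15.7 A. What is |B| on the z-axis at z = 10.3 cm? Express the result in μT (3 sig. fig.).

On the axis of a circular loop, B = μ₀IR² / [2(R²+z²)^(3/2)].
R² + z² = (0.1)² + (0.103)² = 0.02061 m², and (R²+z²)^(3/2) = 2.96×10⁻³ m³.
B = (4π×10⁻⁷ × 15.7 × 0.01) / (2 × 2.96×10⁻³) = 3.33×10⁻⁵ T.

B ≈ 33.3 μT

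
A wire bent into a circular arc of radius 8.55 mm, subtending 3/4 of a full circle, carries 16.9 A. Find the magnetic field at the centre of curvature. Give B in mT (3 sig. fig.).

The Biot–Savart field of a circular arc at its centre is B = μ₀Iφ/(4πR), with φ = 4.712 rad.
B = (4π×10⁻⁷ × 16.9 × 4.712) / (4π × 0.00855) = 9.31×10⁻⁴ T.

B ≈ 0.931 mT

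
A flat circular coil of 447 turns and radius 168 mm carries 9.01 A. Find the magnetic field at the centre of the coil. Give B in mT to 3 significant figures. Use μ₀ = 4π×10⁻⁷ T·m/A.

For an N-turn flat coil, B = Nμ₀I/(2R) with R = 0.168 m.
B = 447 × 3.37×10⁻⁵ T = 1.51×10⁻² T.

B ≈ 15.1 mT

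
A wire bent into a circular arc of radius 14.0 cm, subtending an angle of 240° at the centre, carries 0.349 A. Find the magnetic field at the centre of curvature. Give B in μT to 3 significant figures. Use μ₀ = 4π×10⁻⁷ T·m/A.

The Biot–Savart field of a circular arc at its centre is B = μ₀Iφ/(4πR), with φ = 4.189 rad.
B = (4π×10⁻⁷ × 0.349 × 4.189) / (4π × 0.14) = 1.04×10⁻⁶ T.

B ≈ 1.04 μT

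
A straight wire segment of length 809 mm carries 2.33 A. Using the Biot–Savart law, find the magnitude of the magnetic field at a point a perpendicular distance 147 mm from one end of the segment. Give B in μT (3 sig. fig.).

B ≈ 1.56 μT

For a finite straight segment, B = (μ₀I/4πd)(sinθ₁ + sinθ₂), where θ₁, θ₂ are the angles from the perpendicular to each end.
The perpendicular foot is at one end, so the two end-offsets along the wire are 0 and L = 0.809 m.
sinθ₁ = 0/√(0²+0.147²) = 0.0000; sinθ₂ = 0.809/√(0.809²+0.147²) = 0.9839.
B = (4π×10⁻⁷ × 2.33) / (4π × 0.147) × (0.0000 + 0.9839) = 1.56×10⁻⁶ T.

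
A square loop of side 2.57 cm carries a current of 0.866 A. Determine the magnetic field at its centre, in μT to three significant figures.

B ≈ 38.1 μT

Each side is a finite straight segment at perpendicular distance d = a/(2 tan(π/4)) = 0.01285 m from the centre, with end-angles ±π/4.
One side contributes B₁ = (μ₀I/4πd)·2 sin(π/4) = 9.53×10⁻⁶ T.
All 4 sides add in the same direction: B = 4 × 9.53×10⁻⁶ = 3.81×10⁻⁵ T.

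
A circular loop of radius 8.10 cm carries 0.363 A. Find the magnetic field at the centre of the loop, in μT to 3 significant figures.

At the centre of a circular loop the Biot–Savart law gives B = μ₀I/(2R).
B = (4π×10⁻⁷ × 0.363) / (2 × 0.081) = 2.82×10⁻⁶ T.

B ≈ 2.82 μT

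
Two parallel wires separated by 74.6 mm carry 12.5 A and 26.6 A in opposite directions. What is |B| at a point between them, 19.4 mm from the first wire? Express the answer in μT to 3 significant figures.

B ≈ 225 μT

Each long wire gives B = μ₀I/(2πd). Distances are d₁ = 0.0194 m and d₂ = 0.0552 m.
B₁ = 1.29×10⁻⁴ T, B₂ = 9.64×10⁻⁵ T.
Between antiparallel currents both contributions point the same way, so they add. B = B₁ + B₂ = 1.29×10⁻⁴ + 9.64×10⁻⁵ = 2.25×10⁻⁴ T.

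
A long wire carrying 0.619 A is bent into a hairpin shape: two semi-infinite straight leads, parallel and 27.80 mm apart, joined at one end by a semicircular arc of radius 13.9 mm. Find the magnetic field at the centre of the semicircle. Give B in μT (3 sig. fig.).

The semicircular arc contributes B_arc = μ₀I·π/(4πR) = μ₀I/(4R) = 1.40×10⁻⁵ T.
Each semi-infinite lead is at perpendicular distance R = 0.0139 m from the centre, with the perpendicular foot at its near end, so it contributes μ₀I/(4πR); both point the same way, together 8.91×10⁻⁶ T.
Arc and leads all point the same direction: B = 1.40×10⁻⁵ + 8.91×10⁻⁶ = 2.29×10⁻⁵ T.

B ≈ 22.9 μT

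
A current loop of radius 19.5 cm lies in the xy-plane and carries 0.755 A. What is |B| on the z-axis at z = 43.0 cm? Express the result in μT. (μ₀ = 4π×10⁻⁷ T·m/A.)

On the axis of a circular loop, B = μ₀IR² / [2(R²+z²)^(3/2)].
R² + z² = (0.195)² + (0.43)² = 0.2229 m², and (R²+z²)^(3/2) = 0.105 m³.
B = (4π×10⁻⁷ × 0.755 × 0.03803) / (2 × 0.105) = 1.71×10⁻⁷ T.

B ≈ 0.171 μT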